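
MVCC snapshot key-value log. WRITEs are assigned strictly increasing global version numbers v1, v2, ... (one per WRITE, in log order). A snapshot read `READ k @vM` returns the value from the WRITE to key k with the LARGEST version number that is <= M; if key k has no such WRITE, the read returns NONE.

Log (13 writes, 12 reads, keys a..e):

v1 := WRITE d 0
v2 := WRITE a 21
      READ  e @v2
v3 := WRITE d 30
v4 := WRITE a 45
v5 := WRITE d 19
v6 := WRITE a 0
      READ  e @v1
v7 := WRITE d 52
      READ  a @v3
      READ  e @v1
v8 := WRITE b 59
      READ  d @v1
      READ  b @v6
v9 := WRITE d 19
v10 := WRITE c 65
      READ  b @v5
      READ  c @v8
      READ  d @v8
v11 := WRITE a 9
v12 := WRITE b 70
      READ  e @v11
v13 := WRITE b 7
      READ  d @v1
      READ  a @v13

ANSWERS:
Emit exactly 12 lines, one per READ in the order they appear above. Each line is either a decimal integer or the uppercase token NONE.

v1: WRITE d=0  (d history now [(1, 0)])
v2: WRITE a=21  (a history now [(2, 21)])
READ e @v2: history=[] -> no version <= 2 -> NONE
v3: WRITE d=30  (d history now [(1, 0), (3, 30)])
v4: WRITE a=45  (a history now [(2, 21), (4, 45)])
v5: WRITE d=19  (d history now [(1, 0), (3, 30), (5, 19)])
v6: WRITE a=0  (a history now [(2, 21), (4, 45), (6, 0)])
READ e @v1: history=[] -> no version <= 1 -> NONE
v7: WRITE d=52  (d history now [(1, 0), (3, 30), (5, 19), (7, 52)])
READ a @v3: history=[(2, 21), (4, 45), (6, 0)] -> pick v2 -> 21
READ e @v1: history=[] -> no version <= 1 -> NONE
v8: WRITE b=59  (b history now [(8, 59)])
READ d @v1: history=[(1, 0), (3, 30), (5, 19), (7, 52)] -> pick v1 -> 0
READ b @v6: history=[(8, 59)] -> no version <= 6 -> NONE
v9: WRITE d=19  (d history now [(1, 0), (3, 30), (5, 19), (7, 52), (9, 19)])
v10: WRITE c=65  (c history now [(10, 65)])
READ b @v5: history=[(8, 59)] -> no version <= 5 -> NONE
READ c @v8: history=[(10, 65)] -> no version <= 8 -> NONE
READ d @v8: history=[(1, 0), (3, 30), (5, 19), (7, 52), (9, 19)] -> pick v7 -> 52
v11: WRITE a=9  (a history now [(2, 21), (4, 45), (6, 0), (11, 9)])
v12: WRITE b=70  (b history now [(8, 59), (12, 70)])
READ e @v11: history=[] -> no version <= 11 -> NONE
v13: WRITE b=7  (b history now [(8, 59), (12, 70), (13, 7)])
READ d @v1: history=[(1, 0), (3, 30), (5, 19), (7, 52), (9, 19)] -> pick v1 -> 0
READ a @v13: history=[(2, 21), (4, 45), (6, 0), (11, 9)] -> pick v11 -> 9

Answer: NONE
NONE
21
NONE
0
NONE
NONE
NONE
52
NONE
0
9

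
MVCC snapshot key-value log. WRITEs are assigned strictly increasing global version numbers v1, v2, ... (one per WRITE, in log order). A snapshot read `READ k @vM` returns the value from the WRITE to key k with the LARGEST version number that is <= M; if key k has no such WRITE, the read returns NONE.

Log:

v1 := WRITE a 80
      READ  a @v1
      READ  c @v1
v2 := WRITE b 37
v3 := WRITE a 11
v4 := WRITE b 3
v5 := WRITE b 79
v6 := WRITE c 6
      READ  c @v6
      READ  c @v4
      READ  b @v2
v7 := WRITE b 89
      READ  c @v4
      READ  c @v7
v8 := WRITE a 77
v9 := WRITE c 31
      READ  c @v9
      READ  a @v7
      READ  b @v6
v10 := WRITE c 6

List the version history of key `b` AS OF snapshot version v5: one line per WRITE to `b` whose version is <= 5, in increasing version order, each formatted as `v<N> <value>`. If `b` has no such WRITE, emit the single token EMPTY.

Scan writes for key=b with version <= 5:
  v1 WRITE a 80 -> skip
  v2 WRITE b 37 -> keep
  v3 WRITE a 11 -> skip
  v4 WRITE b 3 -> keep
  v5 WRITE b 79 -> keep
  v6 WRITE c 6 -> skip
  v7 WRITE b 89 -> drop (> snap)
  v8 WRITE a 77 -> skip
  v9 WRITE c 31 -> skip
  v10 WRITE c 6 -> skip
Collected: [(2, 37), (4, 3), (5, 79)]

Answer: v2 37
v4 3
v5 79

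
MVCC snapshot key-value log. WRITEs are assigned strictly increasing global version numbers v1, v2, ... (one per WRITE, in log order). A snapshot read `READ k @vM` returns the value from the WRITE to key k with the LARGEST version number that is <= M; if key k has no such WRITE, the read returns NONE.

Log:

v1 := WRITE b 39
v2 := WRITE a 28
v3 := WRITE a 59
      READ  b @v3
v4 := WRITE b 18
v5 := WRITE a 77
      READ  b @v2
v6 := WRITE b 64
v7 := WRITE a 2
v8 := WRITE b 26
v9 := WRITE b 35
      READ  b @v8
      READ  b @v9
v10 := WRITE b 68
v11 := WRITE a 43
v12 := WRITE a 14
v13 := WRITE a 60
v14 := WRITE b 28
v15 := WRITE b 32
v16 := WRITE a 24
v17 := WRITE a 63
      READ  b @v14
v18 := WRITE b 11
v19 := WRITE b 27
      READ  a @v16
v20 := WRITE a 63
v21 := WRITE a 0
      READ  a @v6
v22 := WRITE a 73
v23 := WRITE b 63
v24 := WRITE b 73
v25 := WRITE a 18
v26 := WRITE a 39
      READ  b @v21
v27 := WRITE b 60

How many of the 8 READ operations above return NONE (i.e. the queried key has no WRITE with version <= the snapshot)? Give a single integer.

v1: WRITE b=39  (b history now [(1, 39)])
v2: WRITE a=28  (a history now [(2, 28)])
v3: WRITE a=59  (a history now [(2, 28), (3, 59)])
READ b @v3: history=[(1, 39)] -> pick v1 -> 39
v4: WRITE b=18  (b history now [(1, 39), (4, 18)])
v5: WRITE a=77  (a history now [(2, 28), (3, 59), (5, 77)])
READ b @v2: history=[(1, 39), (4, 18)] -> pick v1 -> 39
v6: WRITE b=64  (b history now [(1, 39), (4, 18), (6, 64)])
v7: WRITE a=2  (a history now [(2, 28), (3, 59), (5, 77), (7, 2)])
v8: WRITE b=26  (b history now [(1, 39), (4, 18), (6, 64), (8, 26)])
v9: WRITE b=35  (b history now [(1, 39), (4, 18), (6, 64), (8, 26), (9, 35)])
READ b @v8: history=[(1, 39), (4, 18), (6, 64), (8, 26), (9, 35)] -> pick v8 -> 26
READ b @v9: history=[(1, 39), (4, 18), (6, 64), (8, 26), (9, 35)] -> pick v9 -> 35
v10: WRITE b=68  (b history now [(1, 39), (4, 18), (6, 64), (8, 26), (9, 35), (10, 68)])
v11: WRITE a=43  (a history now [(2, 28), (3, 59), (5, 77), (7, 2), (11, 43)])
v12: WRITE a=14  (a history now [(2, 28), (3, 59), (5, 77), (7, 2), (11, 43), (12, 14)])
v13: WRITE a=60  (a history now [(2, 28), (3, 59), (5, 77), (7, 2), (11, 43), (12, 14), (13, 60)])
v14: WRITE b=28  (b history now [(1, 39), (4, 18), (6, 64), (8, 26), (9, 35), (10, 68), (14, 28)])
v15: WRITE b=32  (b history now [(1, 39), (4, 18), (6, 64), (8, 26), (9, 35), (10, 68), (14, 28), (15, 32)])
v16: WRITE a=24  (a history now [(2, 28), (3, 59), (5, 77), (7, 2), (11, 43), (12, 14), (13, 60), (16, 24)])
v17: WRITE a=63  (a history now [(2, 28), (3, 59), (5, 77), (7, 2), (11, 43), (12, 14), (13, 60), (16, 24), (17, 63)])
READ b @v14: history=[(1, 39), (4, 18), (6, 64), (8, 26), (9, 35), (10, 68), (14, 28), (15, 32)] -> pick v14 -> 28
v18: WRITE b=11  (b history now [(1, 39), (4, 18), (6, 64), (8, 26), (9, 35), (10, 68), (14, 28), (15, 32), (18, 11)])
v19: WRITE b=27  (b history now [(1, 39), (4, 18), (6, 64), (8, 26), (9, 35), (10, 68), (14, 28), (15, 32), (18, 11), (19, 27)])
READ a @v16: history=[(2, 28), (3, 59), (5, 77), (7, 2), (11, 43), (12, 14), (13, 60), (16, 24), (17, 63)] -> pick v16 -> 24
v20: WRITE a=63  (a history now [(2, 28), (3, 59), (5, 77), (7, 2), (11, 43), (12, 14), (13, 60), (16, 24), (17, 63), (20, 63)])
v21: WRITE a=0  (a history now [(2, 28), (3, 59), (5, 77), (7, 2), (11, 43), (12, 14), (13, 60), (16, 24), (17, 63), (20, 63), (21, 0)])
READ a @v6: history=[(2, 28), (3, 59), (5, 77), (7, 2), (11, 43), (12, 14), (13, 60), (16, 24), (17, 63), (20, 63), (21, 0)] -> pick v5 -> 77
v22: WRITE a=73  (a history now [(2, 28), (3, 59), (5, 77), (7, 2), (11, 43), (12, 14), (13, 60), (16, 24), (17, 63), (20, 63), (21, 0), (22, 73)])
v23: WRITE b=63  (b history now [(1, 39), (4, 18), (6, 64), (8, 26), (9, 35), (10, 68), (14, 28), (15, 32), (18, 11), (19, 27), (23, 63)])
v24: WRITE b=73  (b history now [(1, 39), (4, 18), (6, 64), (8, 26), (9, 35), (10, 68), (14, 28), (15, 32), (18, 11), (19, 27), (23, 63), (24, 73)])
v25: WRITE a=18  (a history now [(2, 28), (3, 59), (5, 77), (7, 2), (11, 43), (12, 14), (13, 60), (16, 24), (17, 63), (20, 63), (21, 0), (22, 73), (25, 18)])
v26: WRITE a=39  (a history now [(2, 28), (3, 59), (5, 77), (7, 2), (11, 43), (12, 14), (13, 60), (16, 24), (17, 63), (20, 63), (21, 0), (22, 73), (25, 18), (26, 39)])
READ b @v21: history=[(1, 39), (4, 18), (6, 64), (8, 26), (9, 35), (10, 68), (14, 28), (15, 32), (18, 11), (19, 27), (23, 63), (24, 73)] -> pick v19 -> 27
v27: WRITE b=60  (b history now [(1, 39), (4, 18), (6, 64), (8, 26), (9, 35), (10, 68), (14, 28), (15, 32), (18, 11), (19, 27), (23, 63), (24, 73), (27, 60)])
Read results in order: ['39', '39', '26', '35', '28', '24', '77', '27']
NONE count = 0

Answer: 0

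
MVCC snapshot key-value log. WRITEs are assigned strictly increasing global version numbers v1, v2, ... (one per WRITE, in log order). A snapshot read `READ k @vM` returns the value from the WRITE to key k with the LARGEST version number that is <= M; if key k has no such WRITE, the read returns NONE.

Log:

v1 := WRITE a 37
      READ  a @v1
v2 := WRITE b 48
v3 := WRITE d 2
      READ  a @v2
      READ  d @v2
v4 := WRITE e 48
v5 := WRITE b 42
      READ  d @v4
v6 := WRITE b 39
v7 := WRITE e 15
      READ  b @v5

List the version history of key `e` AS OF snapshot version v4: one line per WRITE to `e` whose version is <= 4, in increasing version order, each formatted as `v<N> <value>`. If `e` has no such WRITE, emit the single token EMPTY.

Answer: v4 48

Derivation:
Scan writes for key=e with version <= 4:
  v1 WRITE a 37 -> skip
  v2 WRITE b 48 -> skip
  v3 WRITE d 2 -> skip
  v4 WRITE e 48 -> keep
  v5 WRITE b 42 -> skip
  v6 WRITE b 39 -> skip
  v7 WRITE e 15 -> drop (> snap)
Collected: [(4, 48)]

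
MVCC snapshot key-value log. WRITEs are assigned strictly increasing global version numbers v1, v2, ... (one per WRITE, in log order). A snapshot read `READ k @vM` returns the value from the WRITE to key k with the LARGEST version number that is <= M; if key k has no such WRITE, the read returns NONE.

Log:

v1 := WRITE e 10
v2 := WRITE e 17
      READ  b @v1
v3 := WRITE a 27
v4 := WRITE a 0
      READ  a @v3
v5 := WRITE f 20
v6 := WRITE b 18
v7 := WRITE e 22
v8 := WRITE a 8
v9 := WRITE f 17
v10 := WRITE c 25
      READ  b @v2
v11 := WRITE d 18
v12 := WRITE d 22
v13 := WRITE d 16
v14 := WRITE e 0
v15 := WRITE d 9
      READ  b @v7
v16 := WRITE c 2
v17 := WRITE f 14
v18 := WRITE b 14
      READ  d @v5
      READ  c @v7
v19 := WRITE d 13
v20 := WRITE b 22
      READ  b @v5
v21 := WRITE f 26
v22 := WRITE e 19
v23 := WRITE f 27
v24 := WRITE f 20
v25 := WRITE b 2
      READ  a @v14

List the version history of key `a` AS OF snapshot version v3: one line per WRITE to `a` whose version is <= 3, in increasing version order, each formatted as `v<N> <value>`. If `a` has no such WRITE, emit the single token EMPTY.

Scan writes for key=a with version <= 3:
  v1 WRITE e 10 -> skip
  v2 WRITE e 17 -> skip
  v3 WRITE a 27 -> keep
  v4 WRITE a 0 -> drop (> snap)
  v5 WRITE f 20 -> skip
  v6 WRITE b 18 -> skip
  v7 WRITE e 22 -> skip
  v8 WRITE a 8 -> drop (> snap)
  v9 WRITE f 17 -> skip
  v10 WRITE c 25 -> skip
  v11 WRITE d 18 -> skip
  v12 WRITE d 22 -> skip
  v13 WRITE d 16 -> skip
  v14 WRITE e 0 -> skip
  v15 WRITE d 9 -> skip
  v16 WRITE c 2 -> skip
  v17 WRITE f 14 -> skip
  v18 WRITE b 14 -> skip
  v19 WRITE d 13 -> skip
  v20 WRITE b 22 -> skip
  v21 WRITE f 26 -> skip
  v22 WRITE e 19 -> skip
  v23 WRITE f 27 -> skip
  v24 WRITE f 20 -> skip
  v25 WRITE b 2 -> skip
Collected: [(3, 27)]

Answer: v3 27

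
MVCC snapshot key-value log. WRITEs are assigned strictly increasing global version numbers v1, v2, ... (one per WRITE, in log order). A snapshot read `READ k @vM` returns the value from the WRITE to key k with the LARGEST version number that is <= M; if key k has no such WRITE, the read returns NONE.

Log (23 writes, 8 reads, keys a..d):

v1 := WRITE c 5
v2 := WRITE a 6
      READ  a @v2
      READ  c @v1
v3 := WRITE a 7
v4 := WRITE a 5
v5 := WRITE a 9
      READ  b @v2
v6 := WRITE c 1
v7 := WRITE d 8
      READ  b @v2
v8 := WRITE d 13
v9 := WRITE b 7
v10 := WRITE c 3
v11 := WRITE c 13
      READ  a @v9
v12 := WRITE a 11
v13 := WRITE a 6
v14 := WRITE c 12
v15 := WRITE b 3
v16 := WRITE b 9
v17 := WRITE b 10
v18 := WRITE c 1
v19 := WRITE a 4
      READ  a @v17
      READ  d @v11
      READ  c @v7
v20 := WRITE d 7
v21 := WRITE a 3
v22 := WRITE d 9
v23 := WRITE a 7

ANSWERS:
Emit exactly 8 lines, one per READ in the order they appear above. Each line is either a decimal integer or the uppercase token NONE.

v1: WRITE c=5  (c history now [(1, 5)])
v2: WRITE a=6  (a history now [(2, 6)])
READ a @v2: history=[(2, 6)] -> pick v2 -> 6
READ c @v1: history=[(1, 5)] -> pick v1 -> 5
v3: WRITE a=7  (a history now [(2, 6), (3, 7)])
v4: WRITE a=5  (a history now [(2, 6), (3, 7), (4, 5)])
v5: WRITE a=9  (a history now [(2, 6), (3, 7), (4, 5), (5, 9)])
READ b @v2: history=[] -> no version <= 2 -> NONE
v6: WRITE c=1  (c history now [(1, 5), (6, 1)])
v7: WRITE d=8  (d history now [(7, 8)])
READ b @v2: history=[] -> no version <= 2 -> NONE
v8: WRITE d=13  (d history now [(7, 8), (8, 13)])
v9: WRITE b=7  (b history now [(9, 7)])
v10: WRITE c=3  (c history now [(1, 5), (6, 1), (10, 3)])
v11: WRITE c=13  (c history now [(1, 5), (6, 1), (10, 3), (11, 13)])
READ a @v9: history=[(2, 6), (3, 7), (4, 5), (5, 9)] -> pick v5 -> 9
v12: WRITE a=11  (a history now [(2, 6), (3, 7), (4, 5), (5, 9), (12, 11)])
v13: WRITE a=6  (a history now [(2, 6), (3, 7), (4, 5), (5, 9), (12, 11), (13, 6)])
v14: WRITE c=12  (c history now [(1, 5), (6, 1), (10, 3), (11, 13), (14, 12)])
v15: WRITE b=3  (b history now [(9, 7), (15, 3)])
v16: WRITE b=9  (b history now [(9, 7), (15, 3), (16, 9)])
v17: WRITE b=10  (b history now [(9, 7), (15, 3), (16, 9), (17, 10)])
v18: WRITE c=1  (c history now [(1, 5), (6, 1), (10, 3), (11, 13), (14, 12), (18, 1)])
v19: WRITE a=4  (a history now [(2, 6), (3, 7), (4, 5), (5, 9), (12, 11), (13, 6), (19, 4)])
READ a @v17: history=[(2, 6), (3, 7), (4, 5), (5, 9), (12, 11), (13, 6), (19, 4)] -> pick v13 -> 6
READ d @v11: history=[(7, 8), (8, 13)] -> pick v8 -> 13
READ c @v7: history=[(1, 5), (6, 1), (10, 3), (11, 13), (14, 12), (18, 1)] -> pick v6 -> 1
v20: WRITE d=7  (d history now [(7, 8), (8, 13), (20, 7)])
v21: WRITE a=3  (a history now [(2, 6), (3, 7), (4, 5), (5, 9), (12, 11), (13, 6), (19, 4), (21, 3)])
v22: WRITE d=9  (d history now [(7, 8), (8, 13), (20, 7), (22, 9)])
v23: WRITE a=7  (a history now [(2, 6), (3, 7), (4, 5), (5, 9), (12, 11), (13, 6), (19, 4), (21, 3), (23, 7)])

Answer: 6
5
NONE
NONE
9
6
13
1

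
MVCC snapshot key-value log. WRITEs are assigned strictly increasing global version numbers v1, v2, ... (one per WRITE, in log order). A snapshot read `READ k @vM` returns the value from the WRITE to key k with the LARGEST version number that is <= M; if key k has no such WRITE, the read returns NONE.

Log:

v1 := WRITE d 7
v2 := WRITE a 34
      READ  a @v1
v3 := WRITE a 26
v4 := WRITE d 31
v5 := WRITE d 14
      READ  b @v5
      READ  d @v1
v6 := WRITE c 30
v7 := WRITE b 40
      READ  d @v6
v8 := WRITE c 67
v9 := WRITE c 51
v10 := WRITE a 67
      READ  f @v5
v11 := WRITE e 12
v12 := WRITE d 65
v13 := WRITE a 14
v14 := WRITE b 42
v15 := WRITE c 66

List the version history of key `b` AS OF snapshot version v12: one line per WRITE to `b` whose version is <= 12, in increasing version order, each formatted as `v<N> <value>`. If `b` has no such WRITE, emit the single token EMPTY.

Scan writes for key=b with version <= 12:
  v1 WRITE d 7 -> skip
  v2 WRITE a 34 -> skip
  v3 WRITE a 26 -> skip
  v4 WRITE d 31 -> skip
  v5 WRITE d 14 -> skip
  v6 WRITE c 30 -> skip
  v7 WRITE b 40 -> keep
  v8 WRITE c 67 -> skip
  v9 WRITE c 51 -> skip
  v10 WRITE a 67 -> skip
  v11 WRITE e 12 -> skip
  v12 WRITE d 65 -> skip
  v13 WRITE a 14 -> skip
  v14 WRITE b 42 -> drop (> snap)
  v15 WRITE c 66 -> skip
Collected: [(7, 40)]

Answer: v7 40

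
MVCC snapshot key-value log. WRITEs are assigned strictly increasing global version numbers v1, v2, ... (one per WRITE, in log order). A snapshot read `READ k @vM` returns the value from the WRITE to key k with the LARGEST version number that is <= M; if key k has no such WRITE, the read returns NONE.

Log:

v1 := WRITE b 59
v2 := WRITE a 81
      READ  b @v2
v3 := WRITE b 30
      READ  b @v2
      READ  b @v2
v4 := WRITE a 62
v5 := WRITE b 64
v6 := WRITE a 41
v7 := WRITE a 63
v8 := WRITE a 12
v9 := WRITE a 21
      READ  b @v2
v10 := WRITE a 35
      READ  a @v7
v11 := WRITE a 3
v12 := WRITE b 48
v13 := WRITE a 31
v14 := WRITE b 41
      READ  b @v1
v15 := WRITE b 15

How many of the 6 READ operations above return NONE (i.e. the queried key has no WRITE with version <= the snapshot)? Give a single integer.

Answer: 0

Derivation:
v1: WRITE b=59  (b history now [(1, 59)])
v2: WRITE a=81  (a history now [(2, 81)])
READ b @v2: history=[(1, 59)] -> pick v1 -> 59
v3: WRITE b=30  (b history now [(1, 59), (3, 30)])
READ b @v2: history=[(1, 59), (3, 30)] -> pick v1 -> 59
READ b @v2: history=[(1, 59), (3, 30)] -> pick v1 -> 59
v4: WRITE a=62  (a history now [(2, 81), (4, 62)])
v5: WRITE b=64  (b history now [(1, 59), (3, 30), (5, 64)])
v6: WRITE a=41  (a history now [(2, 81), (4, 62), (6, 41)])
v7: WRITE a=63  (a history now [(2, 81), (4, 62), (6, 41), (7, 63)])
v8: WRITE a=12  (a history now [(2, 81), (4, 62), (6, 41), (7, 63), (8, 12)])
v9: WRITE a=21  (a history now [(2, 81), (4, 62), (6, 41), (7, 63), (8, 12), (9, 21)])
READ b @v2: history=[(1, 59), (3, 30), (5, 64)] -> pick v1 -> 59
v10: WRITE a=35  (a history now [(2, 81), (4, 62), (6, 41), (7, 63), (8, 12), (9, 21), (10, 35)])
READ a @v7: history=[(2, 81), (4, 62), (6, 41), (7, 63), (8, 12), (9, 21), (10, 35)] -> pick v7 -> 63
v11: WRITE a=3  (a history now [(2, 81), (4, 62), (6, 41), (7, 63), (8, 12), (9, 21), (10, 35), (11, 3)])
v12: WRITE b=48  (b history now [(1, 59), (3, 30), (5, 64), (12, 48)])
v13: WRITE a=31  (a history now [(2, 81), (4, 62), (6, 41), (7, 63), (8, 12), (9, 21), (10, 35), (11, 3), (13, 31)])
v14: WRITE b=41  (b history now [(1, 59), (3, 30), (5, 64), (12, 48), (14, 41)])
READ b @v1: history=[(1, 59), (3, 30), (5, 64), (12, 48), (14, 41)] -> pick v1 -> 59
v15: WRITE b=15  (b history now [(1, 59), (3, 30), (5, 64), (12, 48), (14, 41), (15, 15)])
Read results in order: ['59', '59', '59', '59', '63', '59']
NONE count = 0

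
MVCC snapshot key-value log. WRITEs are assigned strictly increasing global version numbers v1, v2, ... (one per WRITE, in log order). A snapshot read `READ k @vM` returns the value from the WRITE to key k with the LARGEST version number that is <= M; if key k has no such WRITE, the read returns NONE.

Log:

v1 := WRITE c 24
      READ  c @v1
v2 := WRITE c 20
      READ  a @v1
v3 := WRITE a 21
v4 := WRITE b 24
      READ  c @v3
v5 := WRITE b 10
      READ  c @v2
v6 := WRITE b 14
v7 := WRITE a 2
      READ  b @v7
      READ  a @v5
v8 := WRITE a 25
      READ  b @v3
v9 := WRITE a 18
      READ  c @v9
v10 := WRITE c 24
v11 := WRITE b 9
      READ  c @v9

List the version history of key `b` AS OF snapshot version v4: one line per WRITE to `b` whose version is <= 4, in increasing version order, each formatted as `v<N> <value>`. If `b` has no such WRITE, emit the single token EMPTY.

Scan writes for key=b with version <= 4:
  v1 WRITE c 24 -> skip
  v2 WRITE c 20 -> skip
  v3 WRITE a 21 -> skip
  v4 WRITE b 24 -> keep
  v5 WRITE b 10 -> drop (> snap)
  v6 WRITE b 14 -> drop (> snap)
  v7 WRITE a 2 -> skip
  v8 WRITE a 25 -> skip
  v9 WRITE a 18 -> skip
  v10 WRITE c 24 -> skip
  v11 WRITE b 9 -> drop (> snap)
Collected: [(4, 24)]

Answer: v4 24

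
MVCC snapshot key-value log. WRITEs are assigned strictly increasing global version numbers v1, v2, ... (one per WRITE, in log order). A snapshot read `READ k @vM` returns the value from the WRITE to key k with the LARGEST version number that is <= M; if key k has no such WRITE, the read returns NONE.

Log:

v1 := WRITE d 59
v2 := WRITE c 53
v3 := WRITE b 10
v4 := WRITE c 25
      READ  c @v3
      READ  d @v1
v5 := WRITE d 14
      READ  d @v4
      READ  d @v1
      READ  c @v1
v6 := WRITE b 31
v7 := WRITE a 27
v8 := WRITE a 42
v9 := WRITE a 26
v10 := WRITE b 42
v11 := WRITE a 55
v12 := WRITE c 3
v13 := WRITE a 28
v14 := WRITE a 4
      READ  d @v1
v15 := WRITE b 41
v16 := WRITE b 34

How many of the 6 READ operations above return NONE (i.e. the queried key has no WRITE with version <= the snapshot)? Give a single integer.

v1: WRITE d=59  (d history now [(1, 59)])
v2: WRITE c=53  (c history now [(2, 53)])
v3: WRITE b=10  (b history now [(3, 10)])
v4: WRITE c=25  (c history now [(2, 53), (4, 25)])
READ c @v3: history=[(2, 53), (4, 25)] -> pick v2 -> 53
READ d @v1: history=[(1, 59)] -> pick v1 -> 59
v5: WRITE d=14  (d history now [(1, 59), (5, 14)])
READ d @v4: history=[(1, 59), (5, 14)] -> pick v1 -> 59
READ d @v1: history=[(1, 59), (5, 14)] -> pick v1 -> 59
READ c @v1: history=[(2, 53), (4, 25)] -> no version <= 1 -> NONE
v6: WRITE b=31  (b history now [(3, 10), (6, 31)])
v7: WRITE a=27  (a history now [(7, 27)])
v8: WRITE a=42  (a history now [(7, 27), (8, 42)])
v9: WRITE a=26  (a history now [(7, 27), (8, 42), (9, 26)])
v10: WRITE b=42  (b history now [(3, 10), (6, 31), (10, 42)])
v11: WRITE a=55  (a history now [(7, 27), (8, 42), (9, 26), (11, 55)])
v12: WRITE c=3  (c history now [(2, 53), (4, 25), (12, 3)])
v13: WRITE a=28  (a history now [(7, 27), (8, 42), (9, 26), (11, 55), (13, 28)])
v14: WRITE a=4  (a history now [(7, 27), (8, 42), (9, 26), (11, 55), (13, 28), (14, 4)])
READ d @v1: history=[(1, 59), (5, 14)] -> pick v1 -> 59
v15: WRITE b=41  (b history now [(3, 10), (6, 31), (10, 42), (15, 41)])
v16: WRITE b=34  (b history now [(3, 10), (6, 31), (10, 42), (15, 41), (16, 34)])
Read results in order: ['53', '59', '59', '59', 'NONE', '59']
NONE count = 1

Answer: 1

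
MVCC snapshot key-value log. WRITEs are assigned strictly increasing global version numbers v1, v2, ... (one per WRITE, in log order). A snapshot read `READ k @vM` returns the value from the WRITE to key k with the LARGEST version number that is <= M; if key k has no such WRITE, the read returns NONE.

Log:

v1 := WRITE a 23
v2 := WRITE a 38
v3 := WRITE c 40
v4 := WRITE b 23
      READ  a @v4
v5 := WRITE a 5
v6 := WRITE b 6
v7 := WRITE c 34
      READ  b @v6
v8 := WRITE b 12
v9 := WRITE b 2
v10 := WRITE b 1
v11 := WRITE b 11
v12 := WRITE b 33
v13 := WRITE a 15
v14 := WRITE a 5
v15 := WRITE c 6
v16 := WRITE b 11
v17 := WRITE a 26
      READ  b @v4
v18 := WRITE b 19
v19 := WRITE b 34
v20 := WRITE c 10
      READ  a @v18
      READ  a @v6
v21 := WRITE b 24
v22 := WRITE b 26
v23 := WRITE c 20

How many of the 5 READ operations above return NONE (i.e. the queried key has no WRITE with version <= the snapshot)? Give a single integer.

Answer: 0

Derivation:
v1: WRITE a=23  (a history now [(1, 23)])
v2: WRITE a=38  (a history now [(1, 23), (2, 38)])
v3: WRITE c=40  (c history now [(3, 40)])
v4: WRITE b=23  (b history now [(4, 23)])
READ a @v4: history=[(1, 23), (2, 38)] -> pick v2 -> 38
v5: WRITE a=5  (a history now [(1, 23), (2, 38), (5, 5)])
v6: WRITE b=6  (b history now [(4, 23), (6, 6)])
v7: WRITE c=34  (c history now [(3, 40), (7, 34)])
READ b @v6: history=[(4, 23), (6, 6)] -> pick v6 -> 6
v8: WRITE b=12  (b history now [(4, 23), (6, 6), (8, 12)])
v9: WRITE b=2  (b history now [(4, 23), (6, 6), (8, 12), (9, 2)])
v10: WRITE b=1  (b history now [(4, 23), (6, 6), (8, 12), (9, 2), (10, 1)])
v11: WRITE b=11  (b history now [(4, 23), (6, 6), (8, 12), (9, 2), (10, 1), (11, 11)])
v12: WRITE b=33  (b history now [(4, 23), (6, 6), (8, 12), (9, 2), (10, 1), (11, 11), (12, 33)])
v13: WRITE a=15  (a history now [(1, 23), (2, 38), (5, 5), (13, 15)])
v14: WRITE a=5  (a history now [(1, 23), (2, 38), (5, 5), (13, 15), (14, 5)])
v15: WRITE c=6  (c history now [(3, 40), (7, 34), (15, 6)])
v16: WRITE b=11  (b history now [(4, 23), (6, 6), (8, 12), (9, 2), (10, 1), (11, 11), (12, 33), (16, 11)])
v17: WRITE a=26  (a history now [(1, 23), (2, 38), (5, 5), (13, 15), (14, 5), (17, 26)])
READ b @v4: history=[(4, 23), (6, 6), (8, 12), (9, 2), (10, 1), (11, 11), (12, 33), (16, 11)] -> pick v4 -> 23
v18: WRITE b=19  (b history now [(4, 23), (6, 6), (8, 12), (9, 2), (10, 1), (11, 11), (12, 33), (16, 11), (18, 19)])
v19: WRITE b=34  (b history now [(4, 23), (6, 6), (8, 12), (9, 2), (10, 1), (11, 11), (12, 33), (16, 11), (18, 19), (19, 34)])
v20: WRITE c=10  (c history now [(3, 40), (7, 34), (15, 6), (20, 10)])
READ a @v18: history=[(1, 23), (2, 38), (5, 5), (13, 15), (14, 5), (17, 26)] -> pick v17 -> 26
READ a @v6: history=[(1, 23), (2, 38), (5, 5), (13, 15), (14, 5), (17, 26)] -> pick v5 -> 5
v21: WRITE b=24  (b history now [(4, 23), (6, 6), (8, 12), (9, 2), (10, 1), (11, 11), (12, 33), (16, 11), (18, 19), (19, 34), (21, 24)])
v22: WRITE b=26  (b history now [(4, 23), (6, 6), (8, 12), (9, 2), (10, 1), (11, 11), (12, 33), (16, 11), (18, 19), (19, 34), (21, 24), (22, 26)])
v23: WRITE c=20  (c history now [(3, 40), (7, 34), (15, 6), (20, 10), (23, 20)])
Read results in order: ['38', '6', '23', '26', '5']
NONE count = 0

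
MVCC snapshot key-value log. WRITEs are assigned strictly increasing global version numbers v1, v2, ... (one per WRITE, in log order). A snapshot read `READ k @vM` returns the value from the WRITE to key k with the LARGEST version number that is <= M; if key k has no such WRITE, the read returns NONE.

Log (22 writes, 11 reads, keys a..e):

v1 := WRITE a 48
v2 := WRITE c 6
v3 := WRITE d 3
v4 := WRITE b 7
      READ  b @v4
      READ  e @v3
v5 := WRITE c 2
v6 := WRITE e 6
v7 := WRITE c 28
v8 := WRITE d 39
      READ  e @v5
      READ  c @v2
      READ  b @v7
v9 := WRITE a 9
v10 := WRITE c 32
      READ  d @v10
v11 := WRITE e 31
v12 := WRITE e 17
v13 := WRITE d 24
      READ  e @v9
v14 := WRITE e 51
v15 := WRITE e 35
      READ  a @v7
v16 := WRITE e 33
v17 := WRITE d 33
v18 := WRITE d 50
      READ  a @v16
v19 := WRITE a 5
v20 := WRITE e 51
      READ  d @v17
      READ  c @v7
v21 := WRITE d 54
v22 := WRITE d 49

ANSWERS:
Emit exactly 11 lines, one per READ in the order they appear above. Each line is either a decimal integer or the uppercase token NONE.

Answer: 7
NONE
NONE
6
7
39
6
48
9
33
28

Derivation:
v1: WRITE a=48  (a history now [(1, 48)])
v2: WRITE c=6  (c history now [(2, 6)])
v3: WRITE d=3  (d history now [(3, 3)])
v4: WRITE b=7  (b history now [(4, 7)])
READ b @v4: history=[(4, 7)] -> pick v4 -> 7
READ e @v3: history=[] -> no version <= 3 -> NONE
v5: WRITE c=2  (c history now [(2, 6), (5, 2)])
v6: WRITE e=6  (e history now [(6, 6)])
v7: WRITE c=28  (c history now [(2, 6), (5, 2), (7, 28)])
v8: WRITE d=39  (d history now [(3, 3), (8, 39)])
READ e @v5: history=[(6, 6)] -> no version <= 5 -> NONE
READ c @v2: history=[(2, 6), (5, 2), (7, 28)] -> pick v2 -> 6
READ b @v7: history=[(4, 7)] -> pick v4 -> 7
v9: WRITE a=9  (a history now [(1, 48), (9, 9)])
v10: WRITE c=32  (c history now [(2, 6), (5, 2), (7, 28), (10, 32)])
READ d @v10: history=[(3, 3), (8, 39)] -> pick v8 -> 39
v11: WRITE e=31  (e history now [(6, 6), (11, 31)])
v12: WRITE e=17  (e history now [(6, 6), (11, 31), (12, 17)])
v13: WRITE d=24  (d history now [(3, 3), (8, 39), (13, 24)])
READ e @v9: history=[(6, 6), (11, 31), (12, 17)] -> pick v6 -> 6
v14: WRITE e=51  (e history now [(6, 6), (11, 31), (12, 17), (14, 51)])
v15: WRITE e=35  (e history now [(6, 6), (11, 31), (12, 17), (14, 51), (15, 35)])
READ a @v7: history=[(1, 48), (9, 9)] -> pick v1 -> 48
v16: WRITE e=33  (e history now [(6, 6), (11, 31), (12, 17), (14, 51), (15, 35), (16, 33)])
v17: WRITE d=33  (d history now [(3, 3), (8, 39), (13, 24), (17, 33)])
v18: WRITE d=50  (d history now [(3, 3), (8, 39), (13, 24), (17, 33), (18, 50)])
READ a @v16: history=[(1, 48), (9, 9)] -> pick v9 -> 9
v19: WRITE a=5  (a history now [(1, 48), (9, 9), (19, 5)])
v20: WRITE e=51  (e history now [(6, 6), (11, 31), (12, 17), (14, 51), (15, 35), (16, 33), (20, 51)])
READ d @v17: history=[(3, 3), (8, 39), (13, 24), (17, 33), (18, 50)] -> pick v17 -> 33
READ c @v7: history=[(2, 6), (5, 2), (7, 28), (10, 32)] -> pick v7 -> 28
v21: WRITE d=54  (d history now [(3, 3), (8, 39), (13, 24), (17, 33), (18, 50), (21, 54)])
v22: WRITE d=49  (d history now [(3, 3), (8, 39), (13, 24), (17, 33), (18, 50), (21, 54), (22, 49)])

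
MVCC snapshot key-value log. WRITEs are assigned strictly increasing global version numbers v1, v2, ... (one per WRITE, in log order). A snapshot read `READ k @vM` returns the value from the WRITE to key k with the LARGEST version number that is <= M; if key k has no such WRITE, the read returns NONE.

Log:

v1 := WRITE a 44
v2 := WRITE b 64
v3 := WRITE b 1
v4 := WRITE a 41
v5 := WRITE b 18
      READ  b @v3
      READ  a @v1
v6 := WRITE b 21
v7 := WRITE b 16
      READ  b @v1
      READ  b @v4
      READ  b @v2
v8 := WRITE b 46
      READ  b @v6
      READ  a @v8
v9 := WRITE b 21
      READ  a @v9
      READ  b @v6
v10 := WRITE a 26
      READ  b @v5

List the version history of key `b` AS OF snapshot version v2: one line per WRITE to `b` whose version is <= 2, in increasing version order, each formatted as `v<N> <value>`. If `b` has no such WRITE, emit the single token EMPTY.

Scan writes for key=b with version <= 2:
  v1 WRITE a 44 -> skip
  v2 WRITE b 64 -> keep
  v3 WRITE b 1 -> drop (> snap)
  v4 WRITE a 41 -> skip
  v5 WRITE b 18 -> drop (> snap)
  v6 WRITE b 21 -> drop (> snap)
  v7 WRITE b 16 -> drop (> snap)
  v8 WRITE b 46 -> drop (> snap)
  v9 WRITE b 21 -> drop (> snap)
  v10 WRITE a 26 -> skip
Collected: [(2, 64)]

Answer: v2 64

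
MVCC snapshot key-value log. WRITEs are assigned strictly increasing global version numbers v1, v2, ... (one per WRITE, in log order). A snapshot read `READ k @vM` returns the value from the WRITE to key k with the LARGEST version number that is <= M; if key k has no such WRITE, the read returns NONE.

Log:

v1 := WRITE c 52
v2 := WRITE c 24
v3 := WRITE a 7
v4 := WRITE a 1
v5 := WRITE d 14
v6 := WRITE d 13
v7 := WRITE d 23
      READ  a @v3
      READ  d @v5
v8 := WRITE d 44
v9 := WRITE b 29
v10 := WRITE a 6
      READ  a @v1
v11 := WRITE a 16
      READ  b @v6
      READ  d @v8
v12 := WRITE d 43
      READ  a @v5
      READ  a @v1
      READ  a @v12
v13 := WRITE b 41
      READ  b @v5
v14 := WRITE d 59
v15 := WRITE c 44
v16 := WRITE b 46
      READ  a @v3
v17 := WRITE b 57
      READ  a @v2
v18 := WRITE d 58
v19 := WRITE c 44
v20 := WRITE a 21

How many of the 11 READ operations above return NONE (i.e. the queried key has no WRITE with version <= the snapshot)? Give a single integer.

v1: WRITE c=52  (c history now [(1, 52)])
v2: WRITE c=24  (c history now [(1, 52), (2, 24)])
v3: WRITE a=7  (a history now [(3, 7)])
v4: WRITE a=1  (a history now [(3, 7), (4, 1)])
v5: WRITE d=14  (d history now [(5, 14)])
v6: WRITE d=13  (d history now [(5, 14), (6, 13)])
v7: WRITE d=23  (d history now [(5, 14), (6, 13), (7, 23)])
READ a @v3: history=[(3, 7), (4, 1)] -> pick v3 -> 7
READ d @v5: history=[(5, 14), (6, 13), (7, 23)] -> pick v5 -> 14
v8: WRITE d=44  (d history now [(5, 14), (6, 13), (7, 23), (8, 44)])
v9: WRITE b=29  (b history now [(9, 29)])
v10: WRITE a=6  (a history now [(3, 7), (4, 1), (10, 6)])
READ a @v1: history=[(3, 7), (4, 1), (10, 6)] -> no version <= 1 -> NONE
v11: WRITE a=16  (a history now [(3, 7), (4, 1), (10, 6), (11, 16)])
READ b @v6: history=[(9, 29)] -> no version <= 6 -> NONE
READ d @v8: history=[(5, 14), (6, 13), (7, 23), (8, 44)] -> pick v8 -> 44
v12: WRITE d=43  (d history now [(5, 14), (6, 13), (7, 23), (8, 44), (12, 43)])
READ a @v5: history=[(3, 7), (4, 1), (10, 6), (11, 16)] -> pick v4 -> 1
READ a @v1: history=[(3, 7), (4, 1), (10, 6), (11, 16)] -> no version <= 1 -> NONE
READ a @v12: history=[(3, 7), (4, 1), (10, 6), (11, 16)] -> pick v11 -> 16
v13: WRITE b=41  (b history now [(9, 29), (13, 41)])
READ b @v5: history=[(9, 29), (13, 41)] -> no version <= 5 -> NONE
v14: WRITE d=59  (d history now [(5, 14), (6, 13), (7, 23), (8, 44), (12, 43), (14, 59)])
v15: WRITE c=44  (c history now [(1, 52), (2, 24), (15, 44)])
v16: WRITE b=46  (b history now [(9, 29), (13, 41), (16, 46)])
READ a @v3: history=[(3, 7), (4, 1), (10, 6), (11, 16)] -> pick v3 -> 7
v17: WRITE b=57  (b history now [(9, 29), (13, 41), (16, 46), (17, 57)])
READ a @v2: history=[(3, 7), (4, 1), (10, 6), (11, 16)] -> no version <= 2 -> NONE
v18: WRITE d=58  (d history now [(5, 14), (6, 13), (7, 23), (8, 44), (12, 43), (14, 59), (18, 58)])
v19: WRITE c=44  (c history now [(1, 52), (2, 24), (15, 44), (19, 44)])
v20: WRITE a=21  (a history now [(3, 7), (4, 1), (10, 6), (11, 16), (20, 21)])
Read results in order: ['7', '14', 'NONE', 'NONE', '44', '1', 'NONE', '16', 'NONE', '7', 'NONE']
NONE count = 5

Answer: 5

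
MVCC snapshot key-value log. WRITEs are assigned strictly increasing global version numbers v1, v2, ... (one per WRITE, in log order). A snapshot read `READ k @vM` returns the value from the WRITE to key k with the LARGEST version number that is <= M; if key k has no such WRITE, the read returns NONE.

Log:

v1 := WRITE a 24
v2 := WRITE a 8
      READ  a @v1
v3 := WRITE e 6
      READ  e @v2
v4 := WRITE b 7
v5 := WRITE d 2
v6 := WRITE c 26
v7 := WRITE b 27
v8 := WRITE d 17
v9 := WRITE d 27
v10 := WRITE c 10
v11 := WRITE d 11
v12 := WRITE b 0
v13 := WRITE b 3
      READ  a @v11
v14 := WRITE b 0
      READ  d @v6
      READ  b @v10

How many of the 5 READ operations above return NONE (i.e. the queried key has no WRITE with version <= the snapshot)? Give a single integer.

v1: WRITE a=24  (a history now [(1, 24)])
v2: WRITE a=8  (a history now [(1, 24), (2, 8)])
READ a @v1: history=[(1, 24), (2, 8)] -> pick v1 -> 24
v3: WRITE e=6  (e history now [(3, 6)])
READ e @v2: history=[(3, 6)] -> no version <= 2 -> NONE
v4: WRITE b=7  (b history now [(4, 7)])
v5: WRITE d=2  (d history now [(5, 2)])
v6: WRITE c=26  (c history now [(6, 26)])
v7: WRITE b=27  (b history now [(4, 7), (7, 27)])
v8: WRITE d=17  (d history now [(5, 2), (8, 17)])
v9: WRITE d=27  (d history now [(5, 2), (8, 17), (9, 27)])
v10: WRITE c=10  (c history now [(6, 26), (10, 10)])
v11: WRITE d=11  (d history now [(5, 2), (8, 17), (9, 27), (11, 11)])
v12: WRITE b=0  (b history now [(4, 7), (7, 27), (12, 0)])
v13: WRITE b=3  (b history now [(4, 7), (7, 27), (12, 0), (13, 3)])
READ a @v11: history=[(1, 24), (2, 8)] -> pick v2 -> 8
v14: WRITE b=0  (b history now [(4, 7), (7, 27), (12, 0), (13, 3), (14, 0)])
READ d @v6: history=[(5, 2), (8, 17), (9, 27), (11, 11)] -> pick v5 -> 2
READ b @v10: history=[(4, 7), (7, 27), (12, 0), (13, 3), (14, 0)] -> pick v7 -> 27
Read results in order: ['24', 'NONE', '8', '2', '27']
NONE count = 1

Answer: 1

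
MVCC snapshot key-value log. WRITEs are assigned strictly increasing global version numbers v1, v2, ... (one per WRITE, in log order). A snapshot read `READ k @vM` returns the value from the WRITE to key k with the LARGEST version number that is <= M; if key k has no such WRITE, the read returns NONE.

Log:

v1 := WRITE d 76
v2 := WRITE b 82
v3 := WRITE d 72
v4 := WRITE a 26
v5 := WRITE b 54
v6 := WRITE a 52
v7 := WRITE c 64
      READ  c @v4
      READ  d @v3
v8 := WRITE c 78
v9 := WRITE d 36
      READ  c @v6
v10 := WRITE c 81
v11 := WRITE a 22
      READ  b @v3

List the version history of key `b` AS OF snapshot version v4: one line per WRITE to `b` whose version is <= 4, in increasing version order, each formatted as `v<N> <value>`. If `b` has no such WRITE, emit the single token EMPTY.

Answer: v2 82

Derivation:
Scan writes for key=b with version <= 4:
  v1 WRITE d 76 -> skip
  v2 WRITE b 82 -> keep
  v3 WRITE d 72 -> skip
  v4 WRITE a 26 -> skip
  v5 WRITE b 54 -> drop (> snap)
  v6 WRITE a 52 -> skip
  v7 WRITE c 64 -> skip
  v8 WRITE c 78 -> skip
  v9 WRITE d 36 -> skip
  v10 WRITE c 81 -> skip
  v11 WRITE a 22 -> skip
Collected: [(2, 82)]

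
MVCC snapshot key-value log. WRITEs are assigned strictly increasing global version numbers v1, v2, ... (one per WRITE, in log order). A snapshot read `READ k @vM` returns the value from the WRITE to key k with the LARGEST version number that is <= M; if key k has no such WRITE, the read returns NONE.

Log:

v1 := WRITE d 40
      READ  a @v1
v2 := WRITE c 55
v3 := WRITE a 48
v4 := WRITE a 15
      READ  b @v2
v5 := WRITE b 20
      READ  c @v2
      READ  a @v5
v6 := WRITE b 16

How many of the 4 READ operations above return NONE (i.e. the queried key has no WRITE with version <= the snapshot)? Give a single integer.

v1: WRITE d=40  (d history now [(1, 40)])
READ a @v1: history=[] -> no version <= 1 -> NONE
v2: WRITE c=55  (c history now [(2, 55)])
v3: WRITE a=48  (a history now [(3, 48)])
v4: WRITE a=15  (a history now [(3, 48), (4, 15)])
READ b @v2: history=[] -> no version <= 2 -> NONE
v5: WRITE b=20  (b history now [(5, 20)])
READ c @v2: history=[(2, 55)] -> pick v2 -> 55
READ a @v5: history=[(3, 48), (4, 15)] -> pick v4 -> 15
v6: WRITE b=16  (b history now [(5, 20), (6, 16)])
Read results in order: ['NONE', 'NONE', '55', '15']
NONE count = 2

Answer: 2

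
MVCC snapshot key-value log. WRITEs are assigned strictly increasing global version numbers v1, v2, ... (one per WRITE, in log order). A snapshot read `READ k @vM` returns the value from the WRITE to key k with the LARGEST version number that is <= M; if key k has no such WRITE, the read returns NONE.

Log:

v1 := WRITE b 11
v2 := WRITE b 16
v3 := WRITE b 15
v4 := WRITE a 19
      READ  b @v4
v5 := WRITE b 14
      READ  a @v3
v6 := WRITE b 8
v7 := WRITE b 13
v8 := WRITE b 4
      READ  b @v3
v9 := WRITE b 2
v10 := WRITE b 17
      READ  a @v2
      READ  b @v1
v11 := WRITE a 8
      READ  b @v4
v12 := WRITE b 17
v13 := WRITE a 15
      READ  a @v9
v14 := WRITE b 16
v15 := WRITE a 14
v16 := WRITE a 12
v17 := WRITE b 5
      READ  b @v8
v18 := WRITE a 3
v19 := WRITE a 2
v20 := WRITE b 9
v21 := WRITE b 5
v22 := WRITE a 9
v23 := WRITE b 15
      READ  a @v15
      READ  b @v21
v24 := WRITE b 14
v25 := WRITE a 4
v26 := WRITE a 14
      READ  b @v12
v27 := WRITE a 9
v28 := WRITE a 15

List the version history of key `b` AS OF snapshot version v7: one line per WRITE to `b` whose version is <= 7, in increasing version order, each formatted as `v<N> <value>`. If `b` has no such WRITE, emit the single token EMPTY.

Answer: v1 11
v2 16
v3 15
v5 14
v6 8
v7 13

Derivation:
Scan writes for key=b with version <= 7:
  v1 WRITE b 11 -> keep
  v2 WRITE b 16 -> keep
  v3 WRITE b 15 -> keep
  v4 WRITE a 19 -> skip
  v5 WRITE b 14 -> keep
  v6 WRITE b 8 -> keep
  v7 WRITE b 13 -> keep
  v8 WRITE b 4 -> drop (> snap)
  v9 WRITE b 2 -> drop (> snap)
  v10 WRITE b 17 -> drop (> snap)
  v11 WRITE a 8 -> skip
  v12 WRITE b 17 -> drop (> snap)
  v13 WRITE a 15 -> skip
  v14 WRITE b 16 -> drop (> snap)
  v15 WRITE a 14 -> skip
  v16 WRITE a 12 -> skip
  v17 WRITE b 5 -> drop (> snap)
  v18 WRITE a 3 -> skip
  v19 WRITE a 2 -> skip
  v20 WRITE b 9 -> drop (> snap)
  v21 WRITE b 5 -> drop (> snap)
  v22 WRITE a 9 -> skip
  v23 WRITE b 15 -> drop (> snap)
  v24 WRITE b 14 -> drop (> snap)
  v25 WRITE a 4 -> skip
  v26 WRITE a 14 -> skip
  v27 WRITE a 9 -> skip
  v28 WRITE a 15 -> skip
Collected: [(1, 11), (2, 16), (3, 15), (5, 14), (6, 8), (7, 13)]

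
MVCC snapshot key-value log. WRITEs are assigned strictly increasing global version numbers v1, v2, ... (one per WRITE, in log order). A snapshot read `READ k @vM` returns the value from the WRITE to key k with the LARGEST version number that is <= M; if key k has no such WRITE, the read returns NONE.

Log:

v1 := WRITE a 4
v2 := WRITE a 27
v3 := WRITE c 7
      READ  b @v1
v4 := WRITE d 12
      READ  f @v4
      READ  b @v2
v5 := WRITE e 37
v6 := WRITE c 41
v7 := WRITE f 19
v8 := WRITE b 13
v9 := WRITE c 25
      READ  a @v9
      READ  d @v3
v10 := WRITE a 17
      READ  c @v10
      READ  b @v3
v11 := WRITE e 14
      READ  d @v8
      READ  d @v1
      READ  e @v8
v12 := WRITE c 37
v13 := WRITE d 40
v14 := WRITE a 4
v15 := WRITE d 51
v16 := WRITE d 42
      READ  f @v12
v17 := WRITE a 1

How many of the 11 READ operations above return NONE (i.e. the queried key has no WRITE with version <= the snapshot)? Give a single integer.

v1: WRITE a=4  (a history now [(1, 4)])
v2: WRITE a=27  (a history now [(1, 4), (2, 27)])
v3: WRITE c=7  (c history now [(3, 7)])
READ b @v1: history=[] -> no version <= 1 -> NONE
v4: WRITE d=12  (d history now [(4, 12)])
READ f @v4: history=[] -> no version <= 4 -> NONE
READ b @v2: history=[] -> no version <= 2 -> NONE
v5: WRITE e=37  (e history now [(5, 37)])
v6: WRITE c=41  (c history now [(3, 7), (6, 41)])
v7: WRITE f=19  (f history now [(7, 19)])
v8: WRITE b=13  (b history now [(8, 13)])
v9: WRITE c=25  (c history now [(3, 7), (6, 41), (9, 25)])
READ a @v9: history=[(1, 4), (2, 27)] -> pick v2 -> 27
READ d @v3: history=[(4, 12)] -> no version <= 3 -> NONE
v10: WRITE a=17  (a history now [(1, 4), (2, 27), (10, 17)])
READ c @v10: history=[(3, 7), (6, 41), (9, 25)] -> pick v9 -> 25
READ b @v3: history=[(8, 13)] -> no version <= 3 -> NONE
v11: WRITE e=14  (e history now [(5, 37), (11, 14)])
READ d @v8: history=[(4, 12)] -> pick v4 -> 12
READ d @v1: history=[(4, 12)] -> no version <= 1 -> NONE
READ e @v8: history=[(5, 37), (11, 14)] -> pick v5 -> 37
v12: WRITE c=37  (c history now [(3, 7), (6, 41), (9, 25), (12, 37)])
v13: WRITE d=40  (d history now [(4, 12), (13, 40)])
v14: WRITE a=4  (a history now [(1, 4), (2, 27), (10, 17), (14, 4)])
v15: WRITE d=51  (d history now [(4, 12), (13, 40), (15, 51)])
v16: WRITE d=42  (d history now [(4, 12), (13, 40), (15, 51), (16, 42)])
READ f @v12: history=[(7, 19)] -> pick v7 -> 19
v17: WRITE a=1  (a history now [(1, 4), (2, 27), (10, 17), (14, 4), (17, 1)])
Read results in order: ['NONE', 'NONE', 'NONE', '27', 'NONE', '25', 'NONE', '12', 'NONE', '37', '19']
NONE count = 6

Answer: 6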